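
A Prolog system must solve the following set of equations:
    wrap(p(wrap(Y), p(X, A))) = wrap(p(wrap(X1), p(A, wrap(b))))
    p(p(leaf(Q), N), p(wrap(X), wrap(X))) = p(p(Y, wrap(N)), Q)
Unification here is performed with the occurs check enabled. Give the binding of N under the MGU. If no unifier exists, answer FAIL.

FAIL

Decompose wrap/1: p(wrap(Y), p(X, A)) = p(wrap(X1), p(A, wrap(b))).
Decompose p/2: wrap(Y) = wrap(X1),  p(X, A) = p(A, wrap(b)).
Decompose wrap/1: Y = X1.
Bind Y := X1; substituting into the one remaining equation that mentions Y gives: p(p(leaf(Q), N), p(wrap(X), wrap(X))) = p(p(X1, wrap(N)), Q).
Decompose p/2: X = A,  A = wrap(b).
Bind X := A; substituting into the one remaining equation that mentions X gives: p(p(leaf(Q), N), p(wrap(A), wrap(A))) = p(p(X1, wrap(N)), Q).
Bind A := wrap(b); substituting into the remaining equation gives: p(p(leaf(Q), N), p(wrap(wrap(b)), wrap(wrap(b)))) = p(p(X1, wrap(N)), Q). Substituting into the earlier binding gives X := wrap(b).
Decompose p/2: p(leaf(Q), N) = p(X1, wrap(N)),  p(wrap(wrap(b)), wrap(wrap(b))) = Q.
Decompose p/2: leaf(Q) = X1,  N = wrap(N).
Bind X1 := leaf(Q); no other remaining equation mentions X1. Substituting into the earlier binding gives Y := leaf(Q).
Occurs check fails: N occurs in wrap(N); the equation N = wrap(N) has no finite solution.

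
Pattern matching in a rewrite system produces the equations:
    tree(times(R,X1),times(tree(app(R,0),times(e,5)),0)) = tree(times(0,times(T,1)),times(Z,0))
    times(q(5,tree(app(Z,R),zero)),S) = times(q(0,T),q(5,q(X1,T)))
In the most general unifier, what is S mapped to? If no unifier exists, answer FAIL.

Decompose tree/2: times(R,X1) = times(0,times(T,1)),  times(tree(app(R,0),times(e,5)),0) = times(Z,0).
Decompose times/2: R = 0,  X1 = times(T,1).
Bind R := 0; substituting into the 2 remaining equations that mention R gives: times(tree(app(0,0),times(e,5)),0) = times(Z,0),  times(q(5,tree(app(Z,0),zero)),S) = times(q(0,T),q(5,q(X1,T))).
Bind X1 := times(T,1); substituting into the one remaining equation that mentions X1 gives: times(q(5,tree(app(Z,0),zero)),S) = times(q(0,T),q(5,q(times(T,1),T))).
Decompose times/2: tree(app(0,0),times(e,5)) = Z,  0 = 0.
Bind Z := tree(app(0,0),times(e,5)); substituting into the one remaining equation that mentions Z gives: times(q(5,tree(app(tree(app(0,0),times(e,5)),0),zero)),S) = times(q(0,T),q(5,q(times(T,1),T))).
Delete trivial equation 0 = 0.
Decompose times/2: q(5,tree(app(tree(app(0,0),times(e,5)),0),zero)) = q(0,T),  S = q(5,q(times(T,1),T)).
Decompose q/2: 5 = 0,  tree(app(tree(app(0,0),times(e,5)),0),zero) = T.
Clash: constants 5 and 0 differ; no unifier exists.

FAIL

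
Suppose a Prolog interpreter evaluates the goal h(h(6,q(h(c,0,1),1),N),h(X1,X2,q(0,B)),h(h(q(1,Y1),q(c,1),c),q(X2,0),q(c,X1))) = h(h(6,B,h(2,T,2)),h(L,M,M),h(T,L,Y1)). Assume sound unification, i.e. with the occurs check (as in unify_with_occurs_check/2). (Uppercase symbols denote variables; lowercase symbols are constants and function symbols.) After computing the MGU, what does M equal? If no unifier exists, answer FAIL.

Decompose h/3: h(6,q(h(c,0,1),1),N) = h(6,B,h(2,T,2)),  h(X1,X2,q(0,B)) = h(L,M,M),  h(h(q(1,Y1),q(c,1),c),q(X2,0),q(c,X1)) = h(T,L,Y1).
Decompose h/3: 6 = 6,  q(h(c,0,1),1) = B,  N = h(2,T,2).
Delete trivial equation 6 = 6.
Bind B := q(h(c,0,1),1); substituting into the one remaining equation that mentions B gives: h(X1,X2,q(0,q(h(c,0,1),1))) = h(L,M,M).
Bind N := h(2,T,2); no other remaining equation mentions N.
Decompose h/3: X1 = L,  X2 = M,  q(0,q(h(c,0,1),1)) = M.
Bind X1 := L; substituting into the one remaining equation that mentions X1 gives: h(h(q(1,Y1),q(c,1),c),q(X2,0),q(c,L)) = h(T,L,Y1).
Bind X2 := M; substituting into the one remaining equation that mentions X2 gives: h(h(q(1,Y1),q(c,1),c),q(M,0),q(c,L)) = h(T,L,Y1).
Bind M := q(0,q(h(c,0,1),1)); substituting into the remaining equation gives: h(h(q(1,Y1),q(c,1),c),q(q(0,q(h(c,0,1),1)),0),q(c,L)) = h(T,L,Y1). Substituting into the earlier binding gives X2 := q(0,q(h(c,0,1),1)).
Decompose h/3: h(q(1,Y1),q(c,1),c) = T,  q(q(0,q(h(c,0,1),1)),0) = L,  q(c,L) = Y1.
Bind T := h(q(1,Y1),q(c,1),c); no other remaining equation mentions T. Substituting into the earlier binding gives N := h(2,h(q(1,Y1),q(c,1),c),2).
Bind L := q(q(0,q(h(c,0,1),1)),0); substituting into the remaining equation gives: q(c,q(q(0,q(h(c,0,1),1)),0)) = Y1. Substituting into the earlier binding gives X1 := q(q(0,q(h(c,0,1),1)),0).
Bind Y1 := q(c,q(q(0,q(h(c,0,1),1)),0)). Substituting into the earlier bindings gives N := h(2,h(q(1,q(c,q(q(0,q(h(c,0,1),1)),0))),q(c,1),c),2), T := h(q(1,q(c,q(q(0,q(h(c,0,1),1)),0))),q(c,1),c).
MGU = { B = q(h(c,0,1),1), N = h(2,h(q(1,q(c,q(q(0,q(h(c,0,1),1)),0))),q(c,1),c),2), X1 = q(q(0,q(h(c,0,1),1)),0), X2 = q(0,q(h(c,0,1),1)), M = q(0,q(h(c,0,1),1)), T = h(q(1,q(c,q(q(0,q(h(c,0,1),1)),0))),q(c,1),c), L = q(q(0,q(h(c,0,1),1)),0), Y1 = q(c,q(q(0,q(h(c,0,1),1)),0)) }, so M = q(0,q(h(c,0,1),1)).

q(0,q(h(c,0,1),1))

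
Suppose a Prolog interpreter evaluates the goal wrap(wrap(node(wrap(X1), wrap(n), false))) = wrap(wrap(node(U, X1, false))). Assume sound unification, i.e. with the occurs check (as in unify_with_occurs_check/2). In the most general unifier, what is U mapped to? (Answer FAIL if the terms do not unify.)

Decompose wrap/1: wrap(node(wrap(X1), wrap(n), false)) = wrap(node(U, X1, false)).
Decompose wrap/1: node(wrap(X1), wrap(n), false) = node(U, X1, false).
Decompose node/3: wrap(X1) = U,  wrap(n) = X1,  false = false.
Bind U := wrap(X1); no other remaining equation mentions U.
Bind X1 := wrap(n); no other remaining equation mentions X1. Substituting into the earlier binding gives U := wrap(wrap(n)).
Delete trivial equation false = false.
MGU = { U -> wrap(wrap(n)), X1 -> wrap(n) }, so U -> wrap(wrap(n)).

wrap(wrap(n))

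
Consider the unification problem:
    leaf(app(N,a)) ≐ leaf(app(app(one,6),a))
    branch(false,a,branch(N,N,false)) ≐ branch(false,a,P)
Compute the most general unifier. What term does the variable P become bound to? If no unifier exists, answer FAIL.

Decompose leaf/1: app(N,a) ≐ app(app(one,6),a).
Decompose app/2: N ≐ app(one,6),  a ≐ a.
Bind N := app(one,6); substituting into the one remaining equation that mentions N gives: branch(false,a,branch(app(one,6),app(one,6),false)) ≐ branch(false,a,P).
Delete trivial equation a ≐ a.
Decompose branch/3: false ≐ false,  a ≐ a,  branch(app(one,6),app(one,6),false) ≐ P.
Delete trivial equation false ≐ false.
Delete trivial equation a ≐ a.
Bind P := branch(app(one,6),app(one,6),false).
MGU = { N -> app(one,6), P -> branch(app(one,6),app(one,6),false) }, so P -> branch(app(one,6),app(one,6),false).

branch(app(one,6),app(one,6),false)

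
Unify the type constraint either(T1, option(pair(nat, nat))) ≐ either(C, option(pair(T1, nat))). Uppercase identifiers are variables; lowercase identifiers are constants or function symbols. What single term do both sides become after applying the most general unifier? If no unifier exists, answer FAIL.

either(nat, option(pair(nat, nat)))

Decompose either/2: T1 ≐ C,  option(pair(nat, nat)) ≐ option(pair(T1, nat)).
Bind T1 := C; substituting into the remaining equation gives: option(pair(nat, nat)) ≐ option(pair(C, nat)).
Decompose option/1: pair(nat, nat) ≐ pair(C, nat).
Decompose pair/2: nat ≐ C,  nat ≐ nat.
Bind C := nat; no other remaining equation mentions C. Substituting into the earlier binding gives T1 := nat.
Delete trivial equation nat ≐ nat.
Applying the MGU to either side gives either(nat, option(pair(nat, nat))).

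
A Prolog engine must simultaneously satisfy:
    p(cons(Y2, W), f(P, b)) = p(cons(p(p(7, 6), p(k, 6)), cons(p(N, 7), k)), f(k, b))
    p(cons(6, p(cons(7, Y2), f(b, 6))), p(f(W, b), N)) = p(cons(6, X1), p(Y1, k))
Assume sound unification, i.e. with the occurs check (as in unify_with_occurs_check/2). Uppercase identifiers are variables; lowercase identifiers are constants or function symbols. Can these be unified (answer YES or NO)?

YES

Decompose p/2: cons(Y2, W) = cons(p(p(7, 6), p(k, 6)), cons(p(N, 7), k)),  f(P, b) = f(k, b).
Decompose cons/2: Y2 = p(p(7, 6), p(k, 6)),  W = cons(p(N, 7), k).
Bind Y2 := p(p(7, 6), p(k, 6)); substituting into the one remaining equation that mentions Y2 gives: p(cons(6, p(cons(7, p(p(7, 6), p(k, 6))), f(b, 6))), p(f(W, b), N)) = p(cons(6, X1), p(Y1, k)).
Bind W := cons(p(N, 7), k); substituting into the one remaining equation that mentions W gives: p(cons(6, p(cons(7, p(p(7, 6), p(k, 6))), f(b, 6))), p(f(cons(p(N, 7), k), b), N)) = p(cons(6, X1), p(Y1, k)).
Decompose f/2: P = k,  b = b.
Bind P := k; no other remaining equation mentions P.
Delete trivial equation b = b.
Decompose p/2: cons(6, p(cons(7, p(p(7, 6), p(k, 6))), f(b, 6))) = cons(6, X1),  p(f(cons(p(N, 7), k), b), N) = p(Y1, k).
Decompose cons/2: 6 = 6,  p(cons(7, p(p(7, 6), p(k, 6))), f(b, 6)) = X1.
Delete trivial equation 6 = 6.
Bind X1 := p(cons(7, p(p(7, 6), p(k, 6))), f(b, 6)); no other remaining equation mentions X1.
Decompose p/2: f(cons(p(N, 7), k), b) = Y1,  N = k.
Bind Y1 := f(cons(p(N, 7), k), b); no other remaining equation mentions Y1.
Bind N := k. Substituting into the earlier bindings gives W := cons(p(k, 7), k), Y1 := f(cons(p(k, 7), k), b).
No equations remain and no clash or occurs-check failure arose, so a unifier exists.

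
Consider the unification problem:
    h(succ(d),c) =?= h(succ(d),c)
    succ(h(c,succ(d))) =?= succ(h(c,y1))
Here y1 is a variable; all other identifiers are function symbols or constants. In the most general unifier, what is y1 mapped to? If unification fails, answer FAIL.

succ(d)

Delete trivial equation h(succ(d),c) =?= h(succ(d),c).
Decompose succ/1: h(c,succ(d)) =?= h(c,y1).
Decompose h/2: c =?= c,  succ(d) =?= y1.
Delete trivial equation c =?= c.
Bind y1 := succ(d).
MGU = { y1 ↦ succ(d) }, so y1 ↦ succ(d).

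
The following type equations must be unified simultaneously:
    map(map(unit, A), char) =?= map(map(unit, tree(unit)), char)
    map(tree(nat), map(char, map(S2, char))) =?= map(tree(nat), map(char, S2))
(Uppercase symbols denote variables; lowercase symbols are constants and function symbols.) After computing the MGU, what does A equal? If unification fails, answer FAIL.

Decompose map/2: map(unit, A) =?= map(unit, tree(unit)),  char =?= char.
Decompose map/2: unit =?= unit,  A =?= tree(unit).
Delete trivial equation unit =?= unit.
Bind A := tree(unit); no other remaining equation mentions A.
Delete trivial equation char =?= char.
Decompose map/2: tree(nat) =?= tree(nat),  map(char, map(S2, char)) =?= map(char, S2).
Delete trivial equation tree(nat) =?= tree(nat).
Decompose map/2: char =?= char,  map(S2, char) =?= S2.
Delete trivial equation char =?= char.
Occurs check fails: S2 occurs in map(S2, char); the equation S2 =?= map(S2, char) has no finite solution.

FAIL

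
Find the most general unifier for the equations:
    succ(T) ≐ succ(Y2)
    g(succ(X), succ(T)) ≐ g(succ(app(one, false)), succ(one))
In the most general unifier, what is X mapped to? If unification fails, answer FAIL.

Decompose succ/1: T ≐ Y2.
Bind T := Y2; substituting into the remaining equation gives: g(succ(X), succ(Y2)) ≐ g(succ(app(one, false)), succ(one)).
Decompose g/2: succ(X) ≐ succ(app(one, false)),  succ(Y2) ≐ succ(one).
Decompose succ/1: X ≐ app(one, false).
Bind X := app(one, false); no other remaining equation mentions X.
Decompose succ/1: Y2 ≐ one.
Bind Y2 := one. Substituting into the earlier binding gives T := one.
MGU = { T -> one, X -> app(one, false), Y2 -> one }, so X -> app(one, false).

app(one, false)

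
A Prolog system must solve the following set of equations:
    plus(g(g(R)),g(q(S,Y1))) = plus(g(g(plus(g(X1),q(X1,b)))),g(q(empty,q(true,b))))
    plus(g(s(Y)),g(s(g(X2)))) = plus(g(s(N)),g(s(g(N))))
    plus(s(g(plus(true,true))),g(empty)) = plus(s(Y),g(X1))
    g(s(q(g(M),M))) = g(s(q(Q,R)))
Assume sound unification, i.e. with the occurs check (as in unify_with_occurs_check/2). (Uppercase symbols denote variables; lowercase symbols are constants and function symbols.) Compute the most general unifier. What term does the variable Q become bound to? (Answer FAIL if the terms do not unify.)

Decompose plus/2: g(g(R)) = g(g(plus(g(X1),q(X1,b)))),  g(q(S,Y1)) = g(q(empty,q(true,b))).
Decompose g/1: g(R) = g(plus(g(X1),q(X1,b))).
Decompose g/1: R = plus(g(X1),q(X1,b)).
Bind R := plus(g(X1),q(X1,b)); substituting into the one remaining equation that mentions R gives: g(s(q(g(M),M))) = g(s(q(Q,plus(g(X1),q(X1,b))))).
Decompose g/1: q(S,Y1) = q(empty,q(true,b)).
Decompose q/2: S = empty,  Y1 = q(true,b).
Bind S := empty; no other remaining equation mentions S.
Bind Y1 := q(true,b); no other remaining equation mentions Y1.
Decompose plus/2: g(s(Y)) = g(s(N)),  g(s(g(X2))) = g(s(g(N))).
Decompose g/1: s(Y) = s(N).
Decompose s/1: Y = N.
Bind Y := N; substituting into the one remaining equation that mentions Y gives: plus(s(g(plus(true,true))),g(empty)) = plus(s(N),g(X1)).
Decompose g/1: s(g(X2)) = s(g(N)).
Decompose s/1: g(X2) = g(N).
Decompose g/1: X2 = N.
Bind X2 := N; no other remaining equation mentions X2.
Decompose plus/2: s(g(plus(true,true))) = s(N),  g(empty) = g(X1).
Decompose s/1: g(plus(true,true)) = N.
Bind N := g(plus(true,true)); no other remaining equation mentions N. Substituting into the earlier bindings gives Y := g(plus(true,true)), X2 := g(plus(true,true)).
Decompose g/1: empty = X1.
Bind X1 := empty; substituting into the remaining equation gives: g(s(q(g(M),M))) = g(s(q(Q,plus(g(empty),q(empty,b))))). Substituting into the earlier binding gives R := plus(g(empty),q(empty,b)).
Decompose g/1: s(q(g(M),M)) = s(q(Q,plus(g(empty),q(empty,b)))).
Decompose s/1: q(g(M),M) = q(Q,plus(g(empty),q(empty,b))).
Decompose q/2: g(M) = Q,  M = plus(g(empty),q(empty,b)).
Bind Q := g(M); no other remaining equation mentions Q.
Bind M := plus(g(empty),q(empty,b)). Substituting into the earlier binding gives Q := g(plus(g(empty),q(empty,b))).
MGU = { R -> plus(g(empty),q(empty,b)), S -> empty, Y1 -> q(true,b), Y -> g(plus(true,true)), X2 -> g(plus(true,true)), N -> g(plus(true,true)), X1 -> empty, Q -> g(plus(g(empty),q(empty,b))), M -> plus(g(empty),q(empty,b)) }, so Q -> g(plus(g(empty),q(empty,b))).

g(plus(g(empty),q(empty,b)))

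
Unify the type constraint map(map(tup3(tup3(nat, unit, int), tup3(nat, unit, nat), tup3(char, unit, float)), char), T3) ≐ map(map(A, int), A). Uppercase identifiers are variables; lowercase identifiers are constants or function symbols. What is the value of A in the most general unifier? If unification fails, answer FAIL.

Decompose map/2: map(tup3(tup3(nat, unit, int), tup3(nat, unit, nat), tup3(char, unit, float)), char) ≐ map(A, int),  T3 ≐ A.
Decompose map/2: tup3(tup3(nat, unit, int), tup3(nat, unit, nat), tup3(char, unit, float)) ≐ A,  char ≐ int.
Bind A := tup3(tup3(nat, unit, int), tup3(nat, unit, nat), tup3(char, unit, float)); substituting into the one remaining equation that mentions A gives: T3 ≐ tup3(tup3(nat, unit, int), tup3(nat, unit, nat), tup3(char, unit, float)).
Clash: constants char and int differ; no unifier exists.

FAIL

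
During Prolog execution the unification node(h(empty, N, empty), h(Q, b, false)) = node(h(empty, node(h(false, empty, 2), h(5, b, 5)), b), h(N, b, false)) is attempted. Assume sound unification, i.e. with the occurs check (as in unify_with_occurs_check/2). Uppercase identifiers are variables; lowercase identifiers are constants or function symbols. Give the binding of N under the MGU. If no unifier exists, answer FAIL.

Decompose node/2: h(empty, N, empty) = h(empty, node(h(false, empty, 2), h(5, b, 5)), b),  h(Q, b, false) = h(N, b, false).
Decompose h/3: empty = empty,  N = node(h(false, empty, 2), h(5, b, 5)),  empty = b.
Delete trivial equation empty = empty.
Bind N := node(h(false, empty, 2), h(5, b, 5)); substituting into the one remaining equation that mentions N gives: h(Q, b, false) = h(node(h(false, empty, 2), h(5, b, 5)), b, false).
Clash: constants empty and b differ; no unifier exists.

FAIL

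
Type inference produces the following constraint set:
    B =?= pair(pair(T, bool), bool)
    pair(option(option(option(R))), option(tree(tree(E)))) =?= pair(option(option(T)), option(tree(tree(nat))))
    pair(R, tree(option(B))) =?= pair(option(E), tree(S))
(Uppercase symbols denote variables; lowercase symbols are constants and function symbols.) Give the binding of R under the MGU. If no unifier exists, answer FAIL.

Bind B := pair(pair(T, bool), bool); substituting into the one remaining equation that mentions B gives: pair(R, tree(option(pair(pair(T, bool), bool)))) =?= pair(option(E), tree(S)).
Decompose pair/2: option(option(option(R))) =?= option(option(T)),  option(tree(tree(E))) =?= option(tree(tree(nat))).
Decompose option/1: option(option(R)) =?= option(T).
Decompose option/1: option(R) =?= T.
Bind T := option(R); substituting into the one remaining equation that mentions T gives: pair(R, tree(option(pair(pair(option(R), bool), bool)))) =?= pair(option(E), tree(S)). Substituting into the earlier binding gives B := pair(pair(option(R), bool), bool).
Decompose option/1: tree(tree(E)) =?= tree(tree(nat)).
Decompose tree/1: tree(E) =?= tree(nat).
Decompose tree/1: E =?= nat.
Bind E := nat; substituting into the remaining equation gives: pair(R, tree(option(pair(pair(option(R), bool), bool)))) =?= pair(option(nat), tree(S)).
Decompose pair/2: R =?= option(nat),  tree(option(pair(pair(option(R), bool), bool))) =?= tree(S).
Bind R := option(nat); substituting into the remaining equation gives: tree(option(pair(pair(option(option(nat)), bool), bool))) =?= tree(S). Substituting into the earlier bindings gives B := pair(pair(option(option(nat)), bool), bool), T := option(option(nat)).
Decompose tree/1: option(pair(pair(option(option(nat)), bool), bool)) =?= S.
Bind S := option(pair(pair(option(option(nat)), bool), bool)).
MGU = { B := pair(pair(option(option(nat)), bool), bool), T := option(option(nat)), E := nat, R := option(nat), S := option(pair(pair(option(option(nat)), bool), bool)) }, so R := option(nat).

option(nat)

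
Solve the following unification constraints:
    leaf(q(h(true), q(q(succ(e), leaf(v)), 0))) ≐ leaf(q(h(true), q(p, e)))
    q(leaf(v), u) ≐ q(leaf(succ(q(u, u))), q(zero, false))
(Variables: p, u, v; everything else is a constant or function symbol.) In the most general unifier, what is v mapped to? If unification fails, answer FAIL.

Decompose leaf/1: q(h(true), q(q(succ(e), leaf(v)), 0)) ≐ q(h(true), q(p, e)).
Decompose q/2: h(true) ≐ h(true),  q(q(succ(e), leaf(v)), 0) ≐ q(p, e).
Delete trivial equation h(true) ≐ h(true).
Decompose q/2: q(succ(e), leaf(v)) ≐ p,  0 ≐ e.
Bind p := q(succ(e), leaf(v)); no other remaining equation mentions p.
Clash: constants 0 and e differ; no unifier exists.

FAIL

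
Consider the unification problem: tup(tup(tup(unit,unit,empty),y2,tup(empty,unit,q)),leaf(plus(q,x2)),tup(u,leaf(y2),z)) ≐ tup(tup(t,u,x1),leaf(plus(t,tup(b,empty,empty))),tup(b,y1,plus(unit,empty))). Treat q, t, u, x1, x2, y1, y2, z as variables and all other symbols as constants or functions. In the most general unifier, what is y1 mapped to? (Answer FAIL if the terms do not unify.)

leaf(b)

Decompose tup/3: tup(tup(unit,unit,empty),y2,tup(empty,unit,q)) ≐ tup(t,u,x1),  leaf(plus(q,x2)) ≐ leaf(plus(t,tup(b,empty,empty))),  tup(u,leaf(y2),z) ≐ tup(b,y1,plus(unit,empty)).
Decompose tup/3: tup(unit,unit,empty) ≐ t,  y2 ≐ u,  tup(empty,unit,q) ≐ x1.
Bind t := tup(unit,unit,empty); substituting into the one remaining equation that mentions t gives: leaf(plus(q,x2)) ≐ leaf(plus(tup(unit,unit,empty),tup(b,empty,empty))).
Bind y2 := u; substituting into the one remaining equation that mentions y2 gives: tup(u,leaf(u),z) ≐ tup(b,y1,plus(unit,empty)).
Bind x1 := tup(empty,unit,q); no other remaining equation mentions x1.
Decompose leaf/1: plus(q,x2) ≐ plus(tup(unit,unit,empty),tup(b,empty,empty)).
Decompose plus/2: q ≐ tup(unit,unit,empty),  x2 ≐ tup(b,empty,empty).
Bind q := tup(unit,unit,empty); no other remaining equation mentions q. Substituting into the earlier binding gives x1 := tup(empty,unit,tup(unit,unit,empty)).
Bind x2 := tup(b,empty,empty); no other remaining equation mentions x2.
Decompose tup/3: u ≐ b,  leaf(u) ≐ y1,  z ≐ plus(unit,empty).
Bind u := b; substituting into the one remaining equation that mentions u gives: leaf(b) ≐ y1. Substituting into the earlier binding gives y2 := b.
Bind y1 := leaf(b); no other remaining equation mentions y1.
Bind z := plus(unit,empty).
MGU = { t := tup(unit,unit,empty), y2 := b, x1 := tup(empty,unit,tup(unit,unit,empty)), q := tup(unit,unit,empty), x2 := tup(b,empty,empty), u := b, y1 := leaf(b), z := plus(unit,empty) }, so y1 := leaf(b).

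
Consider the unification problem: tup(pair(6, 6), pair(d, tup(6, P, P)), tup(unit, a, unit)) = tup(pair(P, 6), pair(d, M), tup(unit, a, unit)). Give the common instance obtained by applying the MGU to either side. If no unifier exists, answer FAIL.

tup(pair(6, 6), pair(d, tup(6, 6, 6)), tup(unit, a, unit))

Decompose tup/3: pair(6, 6) = pair(P, 6),  pair(d, tup(6, P, P)) = pair(d, M),  tup(unit, a, unit) = tup(unit, a, unit).
Decompose pair/2: 6 = P,  6 = 6.
Bind P := 6; substituting into the one remaining equation that mentions P gives: pair(d, tup(6, 6, 6)) = pair(d, M).
Delete trivial equation 6 = 6.
Decompose pair/2: d = d,  tup(6, 6, 6) = M.
Delete trivial equation d = d.
Bind M := tup(6, 6, 6); no other remaining equation mentions M.
Delete trivial equation tup(unit, a, unit) = tup(unit, a, unit).
Applying the MGU to either side gives tup(pair(6, 6), pair(d, tup(6, 6, 6)), tup(unit, a, unit)).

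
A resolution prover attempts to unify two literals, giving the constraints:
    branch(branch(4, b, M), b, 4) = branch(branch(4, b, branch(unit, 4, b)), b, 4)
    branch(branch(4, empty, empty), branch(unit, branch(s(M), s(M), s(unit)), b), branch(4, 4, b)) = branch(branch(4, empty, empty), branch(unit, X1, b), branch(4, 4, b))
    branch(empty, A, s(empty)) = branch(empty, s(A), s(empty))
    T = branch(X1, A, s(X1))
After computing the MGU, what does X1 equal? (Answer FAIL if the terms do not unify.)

FAIL

Decompose branch/3: branch(4, b, M) = branch(4, b, branch(unit, 4, b)),  b = b,  4 = 4.
Decompose branch/3: 4 = 4,  b = b,  M = branch(unit, 4, b).
Delete trivial equation 4 = 4.
Delete trivial equation b = b.
Bind M := branch(unit, 4, b); substituting into the one remaining equation that mentions M gives: branch(branch(4, empty, empty), branch(unit, branch(s(branch(unit, 4, b)), s(branch(unit, 4, b)), s(unit)), b), branch(4, 4, b)) = branch(branch(4, empty, empty), branch(unit, X1, b), branch(4, 4, b)).
Delete trivial equation b = b.
Delete trivial equation 4 = 4.
Decompose branch/3: branch(4, empty, empty) = branch(4, empty, empty),  branch(unit, branch(s(branch(unit, 4, b)), s(branch(unit, 4, b)), s(unit)), b) = branch(unit, X1, b),  branch(4, 4, b) = branch(4, 4, b).
Delete trivial equation branch(4, empty, empty) = branch(4, empty, empty).
Decompose branch/3: unit = unit,  branch(s(branch(unit, 4, b)), s(branch(unit, 4, b)), s(unit)) = X1,  b = b.
Delete trivial equation unit = unit.
Bind X1 := branch(s(branch(unit, 4, b)), s(branch(unit, 4, b)), s(unit)); substituting into the one remaining equation that mentions X1 gives: T = branch(branch(s(branch(unit, 4, b)), s(branch(unit, 4, b)), s(unit)), A, s(branch(s(branch(unit, 4, b)), s(branch(unit, 4, b)), s(unit)))).
Delete trivial equation b = b.
Delete trivial equation branch(4, 4, b) = branch(4, 4, b).
Decompose branch/3: empty = empty,  A = s(A),  s(empty) = s(empty).
Delete trivial equation empty = empty.
Occurs check fails: A occurs in s(A); the equation A = s(A) has no finite solution.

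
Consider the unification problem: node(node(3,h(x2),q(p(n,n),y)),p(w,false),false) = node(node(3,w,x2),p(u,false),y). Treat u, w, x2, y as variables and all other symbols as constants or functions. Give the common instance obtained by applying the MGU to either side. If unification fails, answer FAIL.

Decompose node/3: node(3,h(x2),q(p(n,n),y)) = node(3,w,x2),  p(w,false) = p(u,false),  false = y.
Decompose node/3: 3 = 3,  h(x2) = w,  q(p(n,n),y) = x2.
Delete trivial equation 3 = 3.
Bind w := h(x2); substituting into the one remaining equation that mentions w gives: p(h(x2),false) = p(u,false).
Bind x2 := q(p(n,n),y); substituting into the one remaining equation that mentions x2 gives: p(h(q(p(n,n),y)),false) = p(u,false). Substituting into the earlier binding gives w := h(q(p(n,n),y)).
Decompose p/2: h(q(p(n,n),y)) = u,  false = false.
Bind u := h(q(p(n,n),y)); no other remaining equation mentions u.
Delete trivial equation false = false.
Bind y := false. Substituting into the earlier bindings gives w := h(q(p(n,n),false)), x2 := q(p(n,n),false), u := h(q(p(n,n),false)).
Applying the MGU to either side gives node(node(3,h(q(p(n,n),false)),q(p(n,n),false)),p(h(q(p(n,n),false)),false),false).

node(node(3,h(q(p(n,n),false)),q(p(n,n),false)),p(h(q(p(n,n),false)),false),false)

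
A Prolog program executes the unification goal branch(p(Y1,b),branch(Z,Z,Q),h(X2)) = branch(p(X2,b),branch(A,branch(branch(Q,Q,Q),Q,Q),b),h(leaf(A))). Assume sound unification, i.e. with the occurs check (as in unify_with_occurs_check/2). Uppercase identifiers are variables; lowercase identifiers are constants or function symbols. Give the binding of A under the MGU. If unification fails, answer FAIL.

branch(branch(b,b,b),b,b)

Decompose branch/3: p(Y1,b) = p(X2,b),  branch(Z,Z,Q) = branch(A,branch(branch(Q,Q,Q),Q,Q),b),  h(X2) = h(leaf(A)).
Decompose p/2: Y1 = X2,  b = b.
Bind Y1 := X2; no other remaining equation mentions Y1.
Delete trivial equation b = b.
Decompose branch/3: Z = A,  Z = branch(branch(Q,Q,Q),Q,Q),  Q = b.
Bind Z := A; substituting into the one remaining equation that mentions Z gives: A = branch(branch(Q,Q,Q),Q,Q).
Bind A := branch(branch(Q,Q,Q),Q,Q); substituting into the one remaining equation that mentions A gives: h(X2) = h(leaf(branch(branch(Q,Q,Q),Q,Q))). Substituting into the earlier binding gives Z := branch(branch(Q,Q,Q),Q,Q).
Bind Q := b; substituting into the remaining equation gives: h(X2) = h(leaf(branch(branch(b,b,b),b,b))). Substituting into the earlier bindings gives Z := branch(branch(b,b,b),b,b), A := branch(branch(b,b,b),b,b).
Decompose h/1: X2 = leaf(branch(branch(b,b,b),b,b)).
Bind X2 := leaf(branch(branch(b,b,b),b,b)). Substituting into the earlier binding gives Y1 := leaf(branch(branch(b,b,b),b,b)).
MGU = { Y1 ↦ leaf(branch(branch(b,b,b),b,b)), Z ↦ branch(branch(b,b,b),b,b), A ↦ branch(branch(b,b,b),b,b), Q ↦ b, X2 ↦ leaf(branch(branch(b,b,b),b,b)) }, so A ↦ branch(branch(b,b,b),b,b).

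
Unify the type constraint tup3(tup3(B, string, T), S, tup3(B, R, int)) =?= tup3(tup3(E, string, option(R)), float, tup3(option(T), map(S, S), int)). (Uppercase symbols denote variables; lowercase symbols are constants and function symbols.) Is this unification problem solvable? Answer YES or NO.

YES

Decompose tup3/3: tup3(B, string, T) =?= tup3(E, string, option(R)),  S =?= float,  tup3(B, R, int) =?= tup3(option(T), map(S, S), int).
Decompose tup3/3: B =?= E,  string =?= string,  T =?= option(R).
Bind B := E; substituting into the one remaining equation that mentions B gives: tup3(E, R, int) =?= tup3(option(T), map(S, S), int).
Delete trivial equation string =?= string.
Bind T := option(R); substituting into the one remaining equation that mentions T gives: tup3(E, R, int) =?= tup3(option(option(R)), map(S, S), int).
Bind S := float; substituting into the remaining equation gives: tup3(E, R, int) =?= tup3(option(option(R)), map(float, float), int).
Decompose tup3/3: E =?= option(option(R)),  R =?= map(float, float),  int =?= int.
Bind E := option(option(R)); no other remaining equation mentions E. Substituting into the earlier binding gives B := option(option(R)).
Bind R := map(float, float); no other remaining equation mentions R. Substituting into the earlier bindings gives B := option(option(map(float, float))), T := option(map(float, float)), E := option(option(map(float, float))).
Delete trivial equation int =?= int.
No equations remain and no clash or occurs-check failure arose, so a unifier exists.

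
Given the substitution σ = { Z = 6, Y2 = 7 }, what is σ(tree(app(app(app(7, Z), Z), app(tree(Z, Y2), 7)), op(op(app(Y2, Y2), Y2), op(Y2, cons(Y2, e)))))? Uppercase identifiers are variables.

tree(app(app(app(7, 6), 6), app(tree(6, 7), 7)), op(op(app(7, 7), 7), op(7, cons(7, e))))

Replace each occurrence of Z with 6.
Replace each occurrence of Y2 with 7.
Result: tree(app(app(app(7, 6), 6), app(tree(6, 7), 7)), op(op(app(7, 7), 7), op(7, cons(7, e)))).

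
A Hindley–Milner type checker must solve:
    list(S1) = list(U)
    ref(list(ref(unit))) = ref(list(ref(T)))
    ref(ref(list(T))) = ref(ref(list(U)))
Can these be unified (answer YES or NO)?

YES

Decompose list/1: S1 = U.
Bind S1 := U; no other remaining equation mentions S1.
Decompose ref/1: list(ref(unit)) = list(ref(T)).
Decompose list/1: ref(unit) = ref(T).
Decompose ref/1: unit = T.
Bind T := unit; substituting into the remaining equation gives: ref(ref(list(unit))) = ref(ref(list(U))).
Decompose ref/1: ref(list(unit)) = ref(list(U)).
Decompose ref/1: list(unit) = list(U).
Decompose list/1: unit = U.
Bind U := unit. Substituting into the earlier binding gives S1 := unit.
No equations remain and no clash or occurs-check failure arose, so a unifier exists.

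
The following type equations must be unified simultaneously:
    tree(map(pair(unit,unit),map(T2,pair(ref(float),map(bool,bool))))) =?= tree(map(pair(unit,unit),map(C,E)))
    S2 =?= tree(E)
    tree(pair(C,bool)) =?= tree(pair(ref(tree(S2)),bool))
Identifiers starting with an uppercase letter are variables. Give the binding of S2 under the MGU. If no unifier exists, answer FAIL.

tree(pair(ref(float),map(bool,bool)))

Decompose tree/1: map(pair(unit,unit),map(T2,pair(ref(float),map(bool,bool)))) =?= map(pair(unit,unit),map(C,E)).
Decompose map/2: pair(unit,unit) =?= pair(unit,unit),  map(T2,pair(ref(float),map(bool,bool))) =?= map(C,E).
Delete trivial equation pair(unit,unit) =?= pair(unit,unit).
Decompose map/2: T2 =?= C,  pair(ref(float),map(bool,bool)) =?= E.
Bind T2 := C; no other remaining equation mentions T2.
Bind E := pair(ref(float),map(bool,bool)); substituting into the one remaining equation that mentions E gives: S2 =?= tree(pair(ref(float),map(bool,bool))).
Bind S2 := tree(pair(ref(float),map(bool,bool))); substituting into the remaining equation gives: tree(pair(C,bool)) =?= tree(pair(ref(tree(tree(pair(ref(float),map(bool,bool))))),bool)).
Decompose tree/1: pair(C,bool) =?= pair(ref(tree(tree(pair(ref(float),map(bool,bool))))),bool).
Decompose pair/2: C =?= ref(tree(tree(pair(ref(float),map(bool,bool))))),  bool =?= bool.
Bind C := ref(tree(tree(pair(ref(float),map(bool,bool))))); no other remaining equation mentions C. Substituting into the earlier binding gives T2 := ref(tree(tree(pair(ref(float),map(bool,bool))))).
Delete trivial equation bool =?= bool.
MGU = { T2 := ref(tree(tree(pair(ref(float),map(bool,bool))))), E := pair(ref(float),map(bool,bool)), S2 := tree(pair(ref(float),map(bool,bool))), C := ref(tree(tree(pair(ref(float),map(bool,bool))))) }, so S2 := tree(pair(ref(float),map(bool,bool))).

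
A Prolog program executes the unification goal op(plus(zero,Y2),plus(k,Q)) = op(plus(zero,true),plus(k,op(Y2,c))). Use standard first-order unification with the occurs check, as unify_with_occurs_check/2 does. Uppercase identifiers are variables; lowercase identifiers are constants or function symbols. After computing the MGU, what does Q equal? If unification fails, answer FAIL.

op(true,c)

Decompose op/2: plus(zero,Y2) = plus(zero,true),  plus(k,Q) = plus(k,op(Y2,c)).
Decompose plus/2: zero = zero,  Y2 = true.
Delete trivial equation zero = zero.
Bind Y2 := true; substituting into the remaining equation gives: plus(k,Q) = plus(k,op(true,c)).
Decompose plus/2: k = k,  Q = op(true,c).
Delete trivial equation k = k.
Bind Q := op(true,c).
MGU = { Y2 -> true, Q -> op(true,c) }, so Q -> op(true,c).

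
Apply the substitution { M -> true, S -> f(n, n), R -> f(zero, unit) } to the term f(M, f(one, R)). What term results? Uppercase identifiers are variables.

Replace each occurrence of M with true.
Replace each occurrence of R with f(zero, unit).
Result: f(true, f(one, f(zero, unit))).

f(true, f(one, f(zero, unit)))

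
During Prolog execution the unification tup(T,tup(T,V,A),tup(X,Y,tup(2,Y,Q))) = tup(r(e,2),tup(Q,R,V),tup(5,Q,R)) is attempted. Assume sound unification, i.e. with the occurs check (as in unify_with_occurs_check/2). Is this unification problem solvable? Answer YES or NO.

Decompose tup/3: T = r(e,2),  tup(T,V,A) = tup(Q,R,V),  tup(X,Y,tup(2,Y,Q)) = tup(5,Q,R).
Bind T := r(e,2); substituting into the one remaining equation that mentions T gives: tup(r(e,2),V,A) = tup(Q,R,V).
Decompose tup/3: r(e,2) = Q,  V = R,  A = V.
Bind Q := r(e,2); substituting into the one remaining equation that mentions Q gives: tup(X,Y,tup(2,Y,r(e,2))) = tup(5,r(e,2),R).
Bind V := R; substituting into the one remaining equation that mentions V gives: A = R.
Bind A := R; no other remaining equation mentions A.
Decompose tup/3: X = 5,  Y = r(e,2),  tup(2,Y,r(e,2)) = R.
Bind X := 5; no other remaining equation mentions X.
Bind Y := r(e,2); substituting into the remaining equation gives: tup(2,r(e,2),r(e,2)) = R.
Bind R := tup(2,r(e,2),r(e,2)). Substituting into the earlier bindings gives V := tup(2,r(e,2),r(e,2)), A := tup(2,r(e,2),r(e,2)).
No equations remain and no clash or occurs-check failure arose, so a unifier exists.

YES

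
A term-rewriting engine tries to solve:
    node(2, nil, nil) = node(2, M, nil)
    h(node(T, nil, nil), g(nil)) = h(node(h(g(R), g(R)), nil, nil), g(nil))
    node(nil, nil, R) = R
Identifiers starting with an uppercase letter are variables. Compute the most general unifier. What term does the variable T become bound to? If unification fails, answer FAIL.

Decompose node/3: 2 = 2,  nil = M,  nil = nil.
Delete trivial equation 2 = 2.
Bind M := nil; no other remaining equation mentions M.
Delete trivial equation nil = nil.
Decompose h/2: node(T, nil, nil) = node(h(g(R), g(R)), nil, nil),  g(nil) = g(nil).
Decompose node/3: T = h(g(R), g(R)),  nil = nil,  nil = nil.
Bind T := h(g(R), g(R)); no other remaining equation mentions T.
Delete trivial equation nil = nil.
Delete trivial equation nil = nil.
Delete trivial equation g(nil) = g(nil).
Occurs check fails: R occurs in node(nil, nil, R); the equation R = node(nil, nil, R) has no finite solution.

FAIL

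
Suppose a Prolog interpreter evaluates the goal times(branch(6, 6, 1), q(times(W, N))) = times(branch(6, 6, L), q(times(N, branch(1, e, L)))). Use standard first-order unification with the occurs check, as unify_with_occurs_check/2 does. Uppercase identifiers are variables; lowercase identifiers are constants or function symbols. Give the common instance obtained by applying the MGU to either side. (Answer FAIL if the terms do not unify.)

times(branch(6, 6, 1), q(times(branch(1, e, 1), branch(1, e, 1))))

Decompose times/2: branch(6, 6, 1) = branch(6, 6, L),  q(times(W, N)) = q(times(N, branch(1, e, L))).
Decompose branch/3: 6 = 6,  6 = 6,  1 = L.
Delete trivial equation 6 = 6.
Delete trivial equation 6 = 6.
Bind L := 1; substituting into the remaining equation gives: q(times(W, N)) = q(times(N, branch(1, e, 1))).
Decompose q/1: times(W, N) = times(N, branch(1, e, 1)).
Decompose times/2: W = N,  N = branch(1, e, 1).
Bind W := N; no other remaining equation mentions W.
Bind N := branch(1, e, 1). Substituting into the earlier binding gives W := branch(1, e, 1).
Applying the MGU to either side gives times(branch(6, 6, 1), q(times(branch(1, e, 1), branch(1, e, 1)))).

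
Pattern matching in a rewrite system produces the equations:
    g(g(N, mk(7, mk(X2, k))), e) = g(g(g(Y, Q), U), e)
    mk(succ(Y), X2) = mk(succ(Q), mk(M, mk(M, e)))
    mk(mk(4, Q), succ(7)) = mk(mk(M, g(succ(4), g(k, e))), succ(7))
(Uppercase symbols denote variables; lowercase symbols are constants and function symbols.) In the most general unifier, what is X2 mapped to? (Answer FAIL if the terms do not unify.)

mk(4, mk(4, e))

Decompose g/2: g(N, mk(7, mk(X2, k))) = g(g(Y, Q), U),  e = e.
Decompose g/2: N = g(Y, Q),  mk(7, mk(X2, k)) = U.
Bind N := g(Y, Q); no other remaining equation mentions N.
Bind U := mk(7, mk(X2, k)); no other remaining equation mentions U.
Delete trivial equation e = e.
Decompose mk/2: succ(Y) = succ(Q),  X2 = mk(M, mk(M, e)).
Decompose succ/1: Y = Q.
Bind Y := Q; no other remaining equation mentions Y. Substituting into the earlier binding gives N := g(Q, Q).
Bind X2 := mk(M, mk(M, e)); no other remaining equation mentions X2. Substituting into the earlier binding gives U := mk(7, mk(mk(M, mk(M, e)), k)).
Decompose mk/2: mk(4, Q) = mk(M, g(succ(4), g(k, e))),  succ(7) = succ(7).
Decompose mk/2: 4 = M,  Q = g(succ(4), g(k, e)).
Bind M := 4; no other remaining equation mentions M. Substituting into the earlier bindings gives U := mk(7, mk(mk(4, mk(4, e)), k)), X2 := mk(4, mk(4, e)).
Bind Q := g(succ(4), g(k, e)); no other remaining equation mentions Q. Substituting into the earlier bindings gives N := g(g(succ(4), g(k, e)), g(succ(4), g(k, e))), Y := g(succ(4), g(k, e)).
Delete trivial equation succ(7) = succ(7).
MGU = { N := g(g(succ(4), g(k, e)), g(succ(4), g(k, e))), U := mk(7, mk(mk(4, mk(4, e)), k)), Y := g(succ(4), g(k, e)), X2 := mk(4, mk(4, e)), M := 4, Q := g(succ(4), g(k, e)) }, so X2 := mk(4, mk(4, e)).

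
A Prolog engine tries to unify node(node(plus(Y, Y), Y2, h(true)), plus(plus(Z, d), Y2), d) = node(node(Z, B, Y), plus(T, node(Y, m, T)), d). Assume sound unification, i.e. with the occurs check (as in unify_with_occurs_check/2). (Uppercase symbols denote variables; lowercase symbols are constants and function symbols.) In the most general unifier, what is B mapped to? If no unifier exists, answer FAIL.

node(h(true), m, plus(plus(h(true), h(true)), d))

Decompose node/3: node(plus(Y, Y), Y2, h(true)) = node(Z, B, Y),  plus(plus(Z, d), Y2) = plus(T, node(Y, m, T)),  d = d.
Decompose node/3: plus(Y, Y) = Z,  Y2 = B,  h(true) = Y.
Bind Z := plus(Y, Y); substituting into the one remaining equation that mentions Z gives: plus(plus(plus(Y, Y), d), Y2) = plus(T, node(Y, m, T)).
Bind Y2 := B; substituting into the one remaining equation that mentions Y2 gives: plus(plus(plus(Y, Y), d), B) = plus(T, node(Y, m, T)).
Bind Y := h(true); substituting into the one remaining equation that mentions Y gives: plus(plus(plus(h(true), h(true)), d), B) = plus(T, node(h(true), m, T)). Substituting into the earlier binding gives Z := plus(h(true), h(true)).
Decompose plus/2: plus(plus(h(true), h(true)), d) = T,  B = node(h(true), m, T).
Bind T := plus(plus(h(true), h(true)), d); substituting into the one remaining equation that mentions T gives: B = node(h(true), m, plus(plus(h(true), h(true)), d)).
Bind B := node(h(true), m, plus(plus(h(true), h(true)), d)); no other remaining equation mentions B. Substituting into the earlier binding gives Y2 := node(h(true), m, plus(plus(h(true), h(true)), d)).
Delete trivial equation d = d.
MGU = { Z -> plus(h(true), h(true)), Y2 -> node(h(true), m, plus(plus(h(true), h(true)), d)), Y -> h(true), T -> plus(plus(h(true), h(true)), d), B -> node(h(true), m, plus(plus(h(true), h(true)), d)) }, so B -> node(h(true), m, plus(plus(h(true), h(true)), d)).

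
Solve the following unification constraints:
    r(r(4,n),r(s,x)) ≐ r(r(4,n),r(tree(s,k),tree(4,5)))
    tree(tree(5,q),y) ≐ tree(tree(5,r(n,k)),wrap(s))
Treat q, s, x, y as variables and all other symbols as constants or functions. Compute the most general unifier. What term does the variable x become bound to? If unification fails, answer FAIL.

Decompose r/2: r(4,n) ≐ r(4,n),  r(s,x) ≐ r(tree(s,k),tree(4,5)).
Delete trivial equation r(4,n) ≐ r(4,n).
Decompose r/2: s ≐ tree(s,k),  x ≐ tree(4,5).
Occurs check fails: s occurs in tree(s,k); the equation s ≐ tree(s,k) has no finite solution.

FAIL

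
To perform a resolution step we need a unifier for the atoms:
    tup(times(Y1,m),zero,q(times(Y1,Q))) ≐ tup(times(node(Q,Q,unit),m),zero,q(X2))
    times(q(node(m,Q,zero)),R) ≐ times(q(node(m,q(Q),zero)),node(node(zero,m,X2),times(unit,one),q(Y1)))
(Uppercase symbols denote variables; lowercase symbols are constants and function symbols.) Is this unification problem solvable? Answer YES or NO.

Decompose tup/3: times(Y1,m) ≐ times(node(Q,Q,unit),m),  zero ≐ zero,  q(times(Y1,Q)) ≐ q(X2).
Decompose times/2: Y1 ≐ node(Q,Q,unit),  m ≐ m.
Bind Y1 := node(Q,Q,unit); substituting into the 2 remaining equations that mention Y1 gives: q(times(node(Q,Q,unit),Q)) ≐ q(X2),  times(q(node(m,Q,zero)),R) ≐ times(q(node(m,q(Q),zero)),node(node(zero,m,X2),times(unit,one),q(node(Q,Q,unit)))).
Delete trivial equation m ≐ m.
Delete trivial equation zero ≐ zero.
Decompose q/1: times(node(Q,Q,unit),Q) ≐ X2.
Bind X2 := times(node(Q,Q,unit),Q); substituting into the remaining equation gives: times(q(node(m,Q,zero)),R) ≐ times(q(node(m,q(Q),zero)),node(node(zero,m,times(node(Q,Q,unit),Q)),times(unit,one),q(node(Q,Q,unit)))).
Decompose times/2: q(node(m,Q,zero)) ≐ q(node(m,q(Q),zero)),  R ≐ node(node(zero,m,times(node(Q,Q,unit),Q)),times(unit,one),q(node(Q,Q,unit))).
Decompose q/1: node(m,Q,zero) ≐ node(m,q(Q),zero).
Decompose node/3: m ≐ m,  Q ≐ q(Q),  zero ≐ zero.
Delete trivial equation m ≐ m.
Occurs check fails: Q occurs in q(Q); the equation Q ≐ q(Q) has no finite solution.

NO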